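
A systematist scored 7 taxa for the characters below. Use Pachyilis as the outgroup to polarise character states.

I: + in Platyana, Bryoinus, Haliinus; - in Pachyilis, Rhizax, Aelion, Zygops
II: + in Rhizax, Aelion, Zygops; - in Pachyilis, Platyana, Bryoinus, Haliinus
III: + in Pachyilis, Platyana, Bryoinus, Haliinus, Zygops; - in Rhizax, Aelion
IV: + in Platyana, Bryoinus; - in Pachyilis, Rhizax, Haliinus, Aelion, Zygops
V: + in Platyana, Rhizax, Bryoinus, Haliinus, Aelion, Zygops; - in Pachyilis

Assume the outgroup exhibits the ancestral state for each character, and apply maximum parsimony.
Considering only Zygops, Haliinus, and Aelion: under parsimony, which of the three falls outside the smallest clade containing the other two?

Character polarity is set by the outgroup: the derived state is whichever differs from the outgroup's state, so for III the derived state is '-', and for the remaining characters it is '+'.
Only Bryoinus, Haliinus, and Platyana show the derived state '+' for I, supporting them as a clade.
II (derived state '+') is shared by Aelion, Rhizax, and Zygops — a synapomorphy uniting that clade.
III: derived state '-' in Aelion and Rhizax only — synapomorphy for {Aelion, Rhizax}.
Only Bryoinus and Platyana show the derived state '+' for IV, supporting them as a clade.
All ingroup taxa share the derived state '+' for V; it defines the ingroup but does not resolve relationships within it.
Most parsimonious ingroup topology: (((Platyana,Bryoinus),Haliinus),((Rhizax,Aelion),Zygops)).
Aelion and Zygops share a more recent common ancestor with each other than either does with Haliinus, so Haliinus is the least closely related of the three.

Haliinus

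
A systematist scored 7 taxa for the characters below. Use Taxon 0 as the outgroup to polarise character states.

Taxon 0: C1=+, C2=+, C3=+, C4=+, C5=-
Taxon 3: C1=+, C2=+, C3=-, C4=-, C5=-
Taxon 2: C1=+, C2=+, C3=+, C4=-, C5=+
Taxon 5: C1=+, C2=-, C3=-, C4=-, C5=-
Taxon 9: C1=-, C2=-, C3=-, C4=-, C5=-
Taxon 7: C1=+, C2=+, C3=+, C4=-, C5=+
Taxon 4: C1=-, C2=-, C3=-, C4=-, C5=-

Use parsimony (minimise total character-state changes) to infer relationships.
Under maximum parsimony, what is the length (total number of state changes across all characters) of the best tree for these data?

Character polarity is set by the outgroup: the derived state is whichever differs from the outgroup's state, so for C1, C2, C3, C4 the derived state is '-', and for the remaining characters it is '+'.
C1: derived state '-' in Taxon 4 and Taxon 9 only — synapomorphy for {Taxon 4, Taxon 9}.
C2 (derived state '-') is shared by Taxon 4, Taxon 5, and Taxon 9 — a synapomorphy uniting that clade.
C3: derived state '-' in Taxon 3, Taxon 4, Taxon 5, and Taxon 9 only — synapomorphy for {Taxon 3, Taxon 4, Taxon 5, Taxon 9}.
C4 (derived state '-') is shared by all ingroup taxa — unites the whole ingroup.
C5: derived state '+' in Taxon 2 and Taxon 7 only — synapomorphy for {Taxon 2, Taxon 7}.
Most parsimonious ingroup topology: ((Taxon 3,(Taxon 5,(Taxon 9,Taxon 4))),(Taxon 2,Taxon 7)).
Changes per character on this tree: C1: 1; C2: 1; C3: 1; C4: 1; C5: 1.
Total = 5.

5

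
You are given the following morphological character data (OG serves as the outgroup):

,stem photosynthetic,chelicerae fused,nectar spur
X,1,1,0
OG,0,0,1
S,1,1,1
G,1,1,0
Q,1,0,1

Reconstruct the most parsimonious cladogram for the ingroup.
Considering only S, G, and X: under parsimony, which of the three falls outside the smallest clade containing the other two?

S

Character polarity is set by the outgroup: the derived state is whichever differs from the outgroup's state, so for nectar spur the derived state is '0', and for the remaining characters it is '1'.
All ingroup taxa share the derived state '1' for stem photosynthetic; it defines the ingroup but does not resolve relationships within it.
chelicerae fused: derived state '1' in G, S, and X only — synapomorphy for {G, S, X}.
Only G and X show the derived state '0' for nectar spur, supporting them as a clade.
Most parsimonious ingroup topology: ((S,(G,X)),Q).
X and G share a more recent common ancestor with each other than either does with S, so S is the least closely related of the three.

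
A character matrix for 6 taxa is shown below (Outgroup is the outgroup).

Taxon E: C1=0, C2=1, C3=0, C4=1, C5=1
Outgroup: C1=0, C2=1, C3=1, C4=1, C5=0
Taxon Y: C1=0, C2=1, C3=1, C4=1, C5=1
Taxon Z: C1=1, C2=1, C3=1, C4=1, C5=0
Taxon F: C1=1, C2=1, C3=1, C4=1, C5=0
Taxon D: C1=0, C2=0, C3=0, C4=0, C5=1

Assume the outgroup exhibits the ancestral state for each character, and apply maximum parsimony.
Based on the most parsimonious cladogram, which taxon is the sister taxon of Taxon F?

Taxon Z

Character polarity is set by the outgroup: the derived state is whichever differs from the outgroup's state, so for C2, C3, C4 the derived state is '0', and for the remaining characters it is '1'.
Only Taxon F and Taxon Z show the derived state '1' for C1, supporting them as a clade.
C2 (derived state '0') is unique to Taxon D (autapomorphy; uninformative for grouping).
C3: derived state '0' in Taxon D and Taxon E only — synapomorphy for {Taxon D, Taxon E}.
C4: derived state '0' in Taxon D only — an autapomorphy, so it tells us nothing about relationships among taxa.
Only Taxon D, Taxon E, and Taxon Y show the derived state '1' for C5, supporting them as a clade.
Most parsimonious ingroup topology: ((Taxon Z,Taxon F),((Taxon E,Taxon D),Taxon Y)).
Taxon F and Taxon Z form a cherry on this tree, so they are sister taxa.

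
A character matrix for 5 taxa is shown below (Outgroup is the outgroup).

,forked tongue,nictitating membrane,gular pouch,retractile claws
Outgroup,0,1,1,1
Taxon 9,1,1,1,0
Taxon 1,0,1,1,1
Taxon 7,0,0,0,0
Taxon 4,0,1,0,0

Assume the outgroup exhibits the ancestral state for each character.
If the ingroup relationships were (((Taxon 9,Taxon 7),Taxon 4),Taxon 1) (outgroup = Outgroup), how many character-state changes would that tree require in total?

Map each character onto (((Taxon 9,Taxon 7),Taxon 4),Taxon 1) (rooted by Outgroup) and count the minimum state changes it requires (Fitch parsimony):
forked tongue: 1; nictitating membrane: 1; gular pouch: 2; retractile claws: 1.
Total tree length = 5.

5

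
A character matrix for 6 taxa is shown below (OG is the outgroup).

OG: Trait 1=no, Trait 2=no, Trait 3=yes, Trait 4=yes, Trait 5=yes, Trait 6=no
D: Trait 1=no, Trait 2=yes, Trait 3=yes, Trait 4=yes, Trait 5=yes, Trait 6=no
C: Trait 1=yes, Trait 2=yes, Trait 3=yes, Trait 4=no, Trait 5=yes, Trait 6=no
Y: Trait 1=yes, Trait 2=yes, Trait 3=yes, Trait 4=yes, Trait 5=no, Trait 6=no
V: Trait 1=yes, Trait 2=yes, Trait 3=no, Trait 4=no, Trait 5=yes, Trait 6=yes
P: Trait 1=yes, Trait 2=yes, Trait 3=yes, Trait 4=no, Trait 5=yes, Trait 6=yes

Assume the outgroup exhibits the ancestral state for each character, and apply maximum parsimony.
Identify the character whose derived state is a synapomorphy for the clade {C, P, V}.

Character polarity is set by the outgroup: the derived state is whichever differs from the outgroup's state, so for Trait 3, Trait 4, Trait 5 the derived state is 'no', and for the remaining characters it is 'yes'.
Trait 1: derived state 'yes' in C, P, V, and Y only — synapomorphy for {C, P, V, Y}.
Trait 2 (derived state 'yes') is shared by all ingroup taxa — unites the whole ingroup.
Trait 3: derived state 'no' in V only — an autapomorphy, so it tells us nothing about relationships among taxa.
Trait 4 (derived state 'no') is shared by C, P, and V — a synapomorphy uniting that clade.
Trait 5: derived state 'no' in Y only — an autapomorphy, so it tells us nothing about relationships among taxa.
Trait 6 (derived state 'yes') is shared by P and V — a synapomorphy uniting that clade.
Most parsimonious ingroup topology: (D,((C,(V,P)),Y)).
The clade {C, P, V} is supported by Trait 4: its derived state 'no' occurs in exactly those taxa and in no other taxon (including the outgroup).

Trait 4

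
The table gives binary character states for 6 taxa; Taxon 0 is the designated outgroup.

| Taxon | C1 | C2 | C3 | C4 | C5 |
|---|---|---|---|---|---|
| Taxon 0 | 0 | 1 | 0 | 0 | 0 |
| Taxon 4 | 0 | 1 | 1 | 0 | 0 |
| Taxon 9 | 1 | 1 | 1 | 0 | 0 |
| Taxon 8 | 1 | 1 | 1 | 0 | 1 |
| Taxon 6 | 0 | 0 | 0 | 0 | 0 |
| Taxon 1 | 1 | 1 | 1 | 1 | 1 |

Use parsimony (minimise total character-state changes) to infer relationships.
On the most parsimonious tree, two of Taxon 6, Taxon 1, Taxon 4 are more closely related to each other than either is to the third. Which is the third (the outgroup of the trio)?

Taxon 6

Character polarity is set by the outgroup: the derived state is whichever differs from the outgroup's state, so for C2 the derived state is '0', and for the remaining characters it is '1'.
C1 (derived state '1') is shared by Taxon 1, Taxon 8, and Taxon 9 — a synapomorphy uniting that clade.
C2 (derived state '0') is unique to Taxon 6 (autapomorphy; uninformative for grouping).
Only Taxon 1, Taxon 4, Taxon 8, and Taxon 9 show the derived state '1' for C3, supporting them as a clade.
C4: derived state '1' in Taxon 1 only — an autapomorphy, so it tells us nothing about relationships among taxa.
Only Taxon 1 and Taxon 8 show the derived state '1' for C5, supporting them as a clade.
Most parsimonious ingroup topology: ((Taxon 4,(Taxon 9,(Taxon 8,Taxon 1))),Taxon 6).
Taxon 1 and Taxon 4 share a more recent common ancestor with each other than either does with Taxon 6, so Taxon 6 is the least closely related of the three.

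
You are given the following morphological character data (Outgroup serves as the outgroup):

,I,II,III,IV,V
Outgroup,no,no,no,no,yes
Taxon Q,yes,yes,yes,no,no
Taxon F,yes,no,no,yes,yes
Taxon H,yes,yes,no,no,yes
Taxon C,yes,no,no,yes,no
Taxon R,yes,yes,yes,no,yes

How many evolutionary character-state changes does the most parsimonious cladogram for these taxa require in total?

Character polarity is set by the outgroup: the derived state is whichever differs from the outgroup's state, so for V the derived state is 'no', and for the remaining characters it is 'yes'.
All ingroup taxa share the derived state 'yes' for I; it defines the ingroup but does not resolve relationships within it.
II (derived state 'yes') is shared by Taxon H, Taxon Q, and Taxon R — a synapomorphy uniting that clade.
III: derived state 'yes' in Taxon Q and Taxon R only — synapomorphy for {Taxon Q, Taxon R}.
IV: derived state 'yes' in Taxon C and Taxon F only — synapomorphy for {Taxon C, Taxon F}.
V groups Taxon C and Taxon Q, which is incompatible with the clades supported by the remaining characters; treating it as convergent (homoplasy) costs fewer steps than any alternative tree.
Most parsimonious ingroup topology: (((Taxon Q,Taxon R),Taxon H),(Taxon F,Taxon C)).
Changes per character on this tree: I: 1; II: 1; III: 1; IV: 1; V: 2.
Total = 6.

6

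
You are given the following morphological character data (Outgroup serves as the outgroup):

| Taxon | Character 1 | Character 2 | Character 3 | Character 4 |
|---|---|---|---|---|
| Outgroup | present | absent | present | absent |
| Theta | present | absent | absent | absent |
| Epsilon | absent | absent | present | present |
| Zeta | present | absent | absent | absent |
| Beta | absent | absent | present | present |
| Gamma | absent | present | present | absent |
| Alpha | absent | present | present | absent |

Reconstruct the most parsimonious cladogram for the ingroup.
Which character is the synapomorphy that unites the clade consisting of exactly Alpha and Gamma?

Character 2

Character polarity is set by the outgroup: the derived state is whichever differs from the outgroup's state, so for Character 1, Character 3 the derived state is 'absent', and for the remaining characters it is 'present'.
Character 1 (derived state 'absent') is shared by Alpha, Beta, Epsilon, and Gamma — a synapomorphy uniting that clade.
Character 2 (derived state 'present') is shared by Alpha and Gamma — a synapomorphy uniting that clade.
Character 3 (derived state 'absent') is shared by Theta and Zeta — a synapomorphy uniting that clade.
Character 4: derived state 'present' in Beta and Epsilon only — synapomorphy for {Beta, Epsilon}.
Most parsimonious ingroup topology: ((Theta,Zeta),((Epsilon,Beta),(Gamma,Alpha))).
The clade {Alpha, Gamma} is supported by Character 2: its derived state 'present' occurs in exactly those taxa and in no other taxon (including the outgroup).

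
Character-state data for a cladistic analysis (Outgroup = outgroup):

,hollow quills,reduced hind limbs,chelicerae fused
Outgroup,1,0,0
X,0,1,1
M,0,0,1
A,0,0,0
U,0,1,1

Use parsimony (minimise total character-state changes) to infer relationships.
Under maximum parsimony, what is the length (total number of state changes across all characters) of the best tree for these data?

Character polarity is set by the outgroup: the derived state is whichever differs from the outgroup's state, so for hollow quills the derived state is '0', and for the remaining characters it is '1'.
All ingroup taxa share the derived state '0' for hollow quills; it defines the ingroup but does not resolve relationships within it.
reduced hind limbs (derived state '1') is shared by U and X — a synapomorphy uniting that clade.
chelicerae fused (derived state '1') is shared by M, U, and X — a synapomorphy uniting that clade.
Most parsimonious ingroup topology: (((X,U),M),A).
Changes per character on this tree: hollow quills: 1; reduced hind limbs: 1; chelicerae fused: 1.
Total = 3.

3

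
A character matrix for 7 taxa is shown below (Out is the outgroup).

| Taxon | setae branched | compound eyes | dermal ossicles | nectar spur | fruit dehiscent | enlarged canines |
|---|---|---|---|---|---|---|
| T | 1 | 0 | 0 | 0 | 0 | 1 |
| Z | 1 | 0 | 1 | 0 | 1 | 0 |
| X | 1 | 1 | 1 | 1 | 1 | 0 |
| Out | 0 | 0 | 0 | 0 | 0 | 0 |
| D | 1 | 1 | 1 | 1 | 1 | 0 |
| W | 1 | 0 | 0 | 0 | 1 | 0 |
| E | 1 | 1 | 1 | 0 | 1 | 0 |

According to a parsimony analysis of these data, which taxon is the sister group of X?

D

The outgroup has state '0' for every character, so '1' is the derived state throughout.
setae branched (derived state '1') is shared by all ingroup taxa — unites the whole ingroup.
compound eyes: derived state '1' in D, E, and X only — synapomorphy for {D, E, X}.
dermal ossicles (derived state '1') is shared by D, E, X, and Z — a synapomorphy uniting that clade.
nectar spur (derived state '1') is shared by D and X — a synapomorphy uniting that clade.
fruit dehiscent (derived state '1') is shared by D, E, W, X, and Z — a synapomorphy uniting that clade.
enlarged canines: derived state '1' in T only — an autapomorphy, so it tells us nothing about relationships among taxa.
Most parsimonious ingroup topology: (T,((((D,X),E),Z),W)).
X and D form a cherry on this tree, so they are sister taxa.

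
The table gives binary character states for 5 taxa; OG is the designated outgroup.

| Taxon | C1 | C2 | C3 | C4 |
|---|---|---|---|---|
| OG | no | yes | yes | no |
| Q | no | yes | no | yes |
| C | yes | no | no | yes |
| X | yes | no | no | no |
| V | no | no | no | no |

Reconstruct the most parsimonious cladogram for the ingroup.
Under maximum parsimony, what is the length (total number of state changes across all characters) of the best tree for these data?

Character polarity is set by the outgroup: the derived state is whichever differs from the outgroup's state, so for C2, C3 the derived state is 'no', and for the remaining characters it is 'yes'.
C1: derived state 'yes' in C and X only — synapomorphy for {C, X}.
Only C, V, and X show the derived state 'no' for C2, supporting them as a clade.
C3 (derived state 'no') is shared by all ingroup taxa — unites the whole ingroup.
C4 groups C and Q, which is incompatible with the clades supported by the remaining characters; treating it as convergent (homoplasy) costs fewer steps than any alternative tree.
Most parsimonious ingroup topology: (Q,((C,X),V)).
Changes per character on this tree: C1: 1; C2: 1; C3: 1; C4: 2.
Total = 5.

5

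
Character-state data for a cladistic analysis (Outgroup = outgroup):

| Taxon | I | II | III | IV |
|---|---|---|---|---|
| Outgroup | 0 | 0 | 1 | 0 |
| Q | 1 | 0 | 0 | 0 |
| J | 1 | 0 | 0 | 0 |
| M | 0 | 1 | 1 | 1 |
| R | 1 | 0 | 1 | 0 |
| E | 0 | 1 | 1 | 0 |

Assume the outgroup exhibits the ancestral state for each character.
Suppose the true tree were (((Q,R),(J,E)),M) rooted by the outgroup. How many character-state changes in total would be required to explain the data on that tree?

7

Map each character onto (((Q,R),(J,E)),M) (rooted by Outgroup) and count the minimum state changes it requires (Fitch parsimony):
I: 2; II: 2; III: 2; IV: 1.
Total tree length = 7.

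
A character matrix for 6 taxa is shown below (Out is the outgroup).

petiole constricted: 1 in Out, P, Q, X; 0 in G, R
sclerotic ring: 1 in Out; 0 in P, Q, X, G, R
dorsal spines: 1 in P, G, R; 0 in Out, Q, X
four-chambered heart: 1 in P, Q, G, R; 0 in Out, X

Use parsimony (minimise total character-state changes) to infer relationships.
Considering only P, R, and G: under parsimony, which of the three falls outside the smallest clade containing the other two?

P

Character polarity is set by the outgroup: the derived state is whichever differs from the outgroup's state, so for petiole constricted, sclerotic ring the derived state is '0', and for the remaining characters it is '1'.
petiole constricted (derived state '0') is shared by G and R — a synapomorphy uniting that clade.
sclerotic ring (derived state '0') is shared by all ingroup taxa — unites the whole ingroup.
dorsal spines (derived state '1') is shared by G, P, and R — a synapomorphy uniting that clade.
Only G, P, Q, and R show the derived state '1' for four-chambered heart, supporting them as a clade.
Most parsimonious ingroup topology: (((P,(G,R)),Q),X).
R and G share a more recent common ancestor with each other than either does with P, so P is the least closely related of the three.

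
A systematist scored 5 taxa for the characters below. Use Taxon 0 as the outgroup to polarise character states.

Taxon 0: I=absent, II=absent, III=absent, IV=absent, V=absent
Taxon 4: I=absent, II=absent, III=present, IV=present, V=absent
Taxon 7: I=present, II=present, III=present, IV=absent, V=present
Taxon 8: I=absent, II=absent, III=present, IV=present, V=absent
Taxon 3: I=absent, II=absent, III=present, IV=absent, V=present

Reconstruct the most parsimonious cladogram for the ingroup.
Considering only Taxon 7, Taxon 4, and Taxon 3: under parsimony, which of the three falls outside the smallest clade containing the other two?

Taxon 4

The outgroup has state 'absent' for every character, so 'present' is the derived state throughout.
I: derived state 'present' in Taxon 7 only — an autapomorphy, so it tells us nothing about relationships among taxa.
II (derived state 'present') is unique to Taxon 7 (autapomorphy; uninformative for grouping).
III (derived state 'present') is shared by all ingroup taxa — unites the whole ingroup.
Only Taxon 4 and Taxon 8 show the derived state 'present' for IV, supporting them as a clade.
V: derived state 'present' in Taxon 3 and Taxon 7 only — synapomorphy for {Taxon 3, Taxon 7}.
Most parsimonious ingroup topology: ((Taxon 4,Taxon 8),(Taxon 7,Taxon 3)).
Taxon 7 and Taxon 3 share a more recent common ancestor with each other than either does with Taxon 4, so Taxon 4 is the least closely related of the three.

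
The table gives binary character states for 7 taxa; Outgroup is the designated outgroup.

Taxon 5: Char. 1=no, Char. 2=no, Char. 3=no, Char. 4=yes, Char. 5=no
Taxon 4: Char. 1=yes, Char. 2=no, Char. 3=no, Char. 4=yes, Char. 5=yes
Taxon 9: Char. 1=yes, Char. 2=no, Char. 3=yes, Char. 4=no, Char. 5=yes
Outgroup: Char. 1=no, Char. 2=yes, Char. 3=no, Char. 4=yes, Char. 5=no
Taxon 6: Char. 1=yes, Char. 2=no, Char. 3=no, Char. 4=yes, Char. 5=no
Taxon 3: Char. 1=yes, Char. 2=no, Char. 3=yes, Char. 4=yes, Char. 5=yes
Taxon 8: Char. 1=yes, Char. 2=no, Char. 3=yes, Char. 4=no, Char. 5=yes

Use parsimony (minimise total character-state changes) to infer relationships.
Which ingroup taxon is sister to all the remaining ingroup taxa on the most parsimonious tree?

Character polarity is set by the outgroup: the derived state is whichever differs from the outgroup's state, so for Char. 2, Char. 4 the derived state is 'no', and for the remaining characters it is 'yes'.
Char. 1 (derived state 'yes') is shared by Taxon 3, Taxon 4, Taxon 6, Taxon 8, and Taxon 9 — a synapomorphy uniting that clade.
Char. 2 (derived state 'no') is shared by all ingroup taxa — unites the whole ingroup.
Char. 3: derived state 'yes' in Taxon 3, Taxon 8, and Taxon 9 only — synapomorphy for {Taxon 3, Taxon 8, Taxon 9}.
Only Taxon 8 and Taxon 9 show the derived state 'no' for Char. 4, supporting them as a clade.
Char. 5 (derived state 'yes') is shared by Taxon 3, Taxon 4, Taxon 8, and Taxon 9 — a synapomorphy uniting that clade.
Most parsimonious ingroup topology: (Taxon 5,(((Taxon 3,(Taxon 9,Taxon 8)),Taxon 4),Taxon 6)).
Taxon 5 is sister to the clade containing all other ingroup taxa, so it is the earliest-diverging (most basal) ingroup lineage.

Taxon 5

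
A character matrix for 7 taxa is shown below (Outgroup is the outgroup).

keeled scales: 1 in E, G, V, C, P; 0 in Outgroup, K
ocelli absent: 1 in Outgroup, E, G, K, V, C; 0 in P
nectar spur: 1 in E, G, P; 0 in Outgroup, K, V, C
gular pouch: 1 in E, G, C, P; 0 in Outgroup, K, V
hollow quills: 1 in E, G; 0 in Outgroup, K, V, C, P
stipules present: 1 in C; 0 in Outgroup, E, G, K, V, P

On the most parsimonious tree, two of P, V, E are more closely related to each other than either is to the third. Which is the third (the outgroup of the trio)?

Character polarity is set by the outgroup: the derived state is whichever differs from the outgroup's state, so for ocelli absent the derived state is '0', and for the remaining characters it is '1'.
keeled scales (derived state '1') is shared by C, E, G, P, and V — a synapomorphy uniting that clade.
ocelli absent (derived state '0') is unique to P (autapomorphy; uninformative for grouping).
Only E, G, and P show the derived state '1' for nectar spur, supporting them as a clade.
gular pouch (derived state '1') is shared by C, E, G, and P — a synapomorphy uniting that clade.
Only E and G show the derived state '1' for hollow quills, supporting them as a clade.
stipules present (derived state '1') is unique to C (autapomorphy; uninformative for grouping).
Most parsimonious ingroup topology: (((((E,G),P),C),V),K).
P and E share a more recent common ancestor with each other than either does with V, so V is the least closely related of the three.

V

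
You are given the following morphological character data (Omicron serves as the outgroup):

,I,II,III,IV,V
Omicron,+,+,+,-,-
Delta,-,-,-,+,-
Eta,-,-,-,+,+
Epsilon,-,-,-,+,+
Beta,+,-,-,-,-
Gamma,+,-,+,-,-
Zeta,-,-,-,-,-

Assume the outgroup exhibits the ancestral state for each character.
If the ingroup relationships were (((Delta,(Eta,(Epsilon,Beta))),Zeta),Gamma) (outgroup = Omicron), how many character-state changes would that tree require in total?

8

Map each character onto (((Delta,(Eta,(Epsilon,Beta))),Zeta),Gamma) (rooted by Omicron) and count the minimum state changes it requires (Fitch parsimony):
I: 2; II: 1; III: 1; IV: 2; V: 2.
Total tree length = 8.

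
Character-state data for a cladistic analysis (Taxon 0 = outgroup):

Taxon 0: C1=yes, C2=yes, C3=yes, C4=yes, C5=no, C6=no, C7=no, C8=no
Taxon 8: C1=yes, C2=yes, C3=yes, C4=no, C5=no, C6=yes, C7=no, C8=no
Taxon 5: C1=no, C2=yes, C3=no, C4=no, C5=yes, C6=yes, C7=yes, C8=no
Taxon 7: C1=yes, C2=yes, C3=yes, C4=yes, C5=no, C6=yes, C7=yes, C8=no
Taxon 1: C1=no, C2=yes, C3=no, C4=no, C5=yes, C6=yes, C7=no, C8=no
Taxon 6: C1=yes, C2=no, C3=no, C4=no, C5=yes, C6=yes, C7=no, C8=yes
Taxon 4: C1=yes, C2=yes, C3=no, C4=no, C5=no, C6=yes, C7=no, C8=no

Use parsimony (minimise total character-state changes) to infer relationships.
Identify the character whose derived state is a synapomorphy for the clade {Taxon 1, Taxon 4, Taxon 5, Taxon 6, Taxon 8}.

Character polarity is set by the outgroup: the derived state is whichever differs from the outgroup's state, so for C1, C2, C3, C4 the derived state is 'no', and for the remaining characters it is 'yes'.
C1: derived state 'no' in Taxon 1 and Taxon 5 only — synapomorphy for {Taxon 1, Taxon 5}.
C2 (derived state 'no') is unique to Taxon 6 (autapomorphy; uninformative for grouping).
C3: derived state 'no' in Taxon 1, Taxon 4, Taxon 5, and Taxon 6 only — synapomorphy for {Taxon 1, Taxon 4, Taxon 5, Taxon 6}.
C4: derived state 'no' in Taxon 1, Taxon 4, Taxon 5, Taxon 6, and Taxon 8 only — synapomorphy for {Taxon 1, Taxon 4, Taxon 5, Taxon 6, Taxon 8}.
C5: derived state 'yes' in Taxon 1, Taxon 5, and Taxon 6 only — synapomorphy for {Taxon 1, Taxon 5, Taxon 6}.
All ingroup taxa share the derived state 'yes' for C6; it defines the ingroup but does not resolve relationships within it.
C7 (state 'yes') occurs in Taxon 5 and Taxon 7 but conflicts with the nesting implied by the other characters — most parsimoniously interpreted as homoplasy.
C8 (derived state 'yes') is unique to Taxon 6 (autapomorphy; uninformative for grouping).
Most parsimonious ingroup topology: ((Taxon 8,(((Taxon 5,Taxon 1),Taxon 6),Taxon 4)),Taxon 7).
The clade {Taxon 1, Taxon 4, Taxon 5, Taxon 6, Taxon 8} is supported by C4: its derived state 'no' occurs in exactly those taxa and in no other taxon (including the outgroup).

C4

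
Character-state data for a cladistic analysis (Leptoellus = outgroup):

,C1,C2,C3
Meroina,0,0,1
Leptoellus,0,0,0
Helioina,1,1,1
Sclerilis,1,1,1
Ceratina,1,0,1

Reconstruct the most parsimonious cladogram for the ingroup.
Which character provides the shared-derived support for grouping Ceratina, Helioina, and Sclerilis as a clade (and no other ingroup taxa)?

The outgroup has state '0' for every character, so '1' is the derived state throughout.
Only Ceratina, Helioina, and Sclerilis show the derived state '1' for C1, supporting them as a clade.
C2: derived state '1' in Helioina and Sclerilis only — synapomorphy for {Helioina, Sclerilis}.
C3 (derived state '1') is shared by all ingroup taxa — unites the whole ingroup.
Most parsimonious ingroup topology: ((Ceratina,(Helioina,Sclerilis)),Meroina).
The clade {Ceratina, Helioina, Sclerilis} is supported by C1: its derived state '1' occurs in exactly those taxa and in no other taxon (including the outgroup).

C1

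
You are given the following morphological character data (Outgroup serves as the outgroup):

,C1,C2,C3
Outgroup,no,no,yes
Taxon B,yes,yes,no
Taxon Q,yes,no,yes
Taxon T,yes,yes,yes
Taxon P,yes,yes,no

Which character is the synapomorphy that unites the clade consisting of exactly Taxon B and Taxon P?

C3

Character polarity is set by the outgroup: the derived state is whichever differs from the outgroup's state, so for C3 the derived state is 'no', and for the remaining characters it is 'yes'.
All ingroup taxa share the derived state 'yes' for C1; it defines the ingroup but does not resolve relationships within it.
Only Taxon B, Taxon P, and Taxon T show the derived state 'yes' for C2, supporting them as a clade.
Only Taxon B and Taxon P show the derived state 'no' for C3, supporting them as a clade.
Most parsimonious ingroup topology: (((Taxon B,Taxon P),Taxon T),Taxon Q).
The clade {Taxon B, Taxon P} is supported by C3: its derived state 'no' occurs in exactly those taxa and in no other taxon (including the outgroup).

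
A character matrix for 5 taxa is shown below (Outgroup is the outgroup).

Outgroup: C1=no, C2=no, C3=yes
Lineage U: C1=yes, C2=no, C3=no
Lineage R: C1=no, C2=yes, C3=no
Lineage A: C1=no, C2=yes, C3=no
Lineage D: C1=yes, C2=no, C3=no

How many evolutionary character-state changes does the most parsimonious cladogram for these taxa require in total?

Character polarity is set by the outgroup: the derived state is whichever differs from the outgroup's state, so for C3 the derived state is 'no', and for the remaining characters it is 'yes'.
C1: derived state 'yes' in Lineage D and Lineage U only — synapomorphy for {Lineage D, Lineage U}.
C2: derived state 'yes' in Lineage A and Lineage R only — synapomorphy for {Lineage A, Lineage R}.
C3 (derived state 'no') is shared by all ingroup taxa — unites the whole ingroup.
Most parsimonious ingroup topology: ((Lineage U,Lineage D),(Lineage R,Lineage A)).
Changes per character on this tree: C1: 1; C2: 1; C3: 1.
Total = 3.

3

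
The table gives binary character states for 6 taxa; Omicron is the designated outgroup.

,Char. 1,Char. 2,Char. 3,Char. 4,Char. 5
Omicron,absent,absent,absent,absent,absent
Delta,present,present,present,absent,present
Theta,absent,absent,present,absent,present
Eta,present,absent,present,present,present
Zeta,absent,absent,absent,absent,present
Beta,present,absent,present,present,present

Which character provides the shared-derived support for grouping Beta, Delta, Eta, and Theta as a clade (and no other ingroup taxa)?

Char. 3

The outgroup has state 'absent' for every character, so 'present' is the derived state throughout.
Char. 1: derived state 'present' in Beta, Delta, and Eta only — synapomorphy for {Beta, Delta, Eta}.
Char. 2: derived state 'present' in Delta only — an autapomorphy, so it tells us nothing about relationships among taxa.
Char. 3: derived state 'present' in Beta, Delta, Eta, and Theta only — synapomorphy for {Beta, Delta, Eta, Theta}.
Char. 4: derived state 'present' in Beta and Eta only — synapomorphy for {Beta, Eta}.
All ingroup taxa share the derived state 'present' for Char. 5; it defines the ingroup but does not resolve relationships within it.
Most parsimonious ingroup topology: (((Delta,(Eta,Beta)),Theta),Zeta).
The clade {Beta, Delta, Eta, Theta} is supported by Char. 3: its derived state 'present' occurs in exactly those taxa and in no other taxon (including the outgroup).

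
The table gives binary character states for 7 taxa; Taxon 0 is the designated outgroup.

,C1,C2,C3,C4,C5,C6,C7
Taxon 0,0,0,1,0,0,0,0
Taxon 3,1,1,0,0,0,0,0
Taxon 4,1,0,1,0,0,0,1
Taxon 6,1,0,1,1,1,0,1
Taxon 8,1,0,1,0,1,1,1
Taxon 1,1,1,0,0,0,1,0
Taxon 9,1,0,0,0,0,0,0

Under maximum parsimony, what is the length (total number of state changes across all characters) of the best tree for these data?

Character polarity is set by the outgroup: the derived state is whichever differs from the outgroup's state, so for C3 the derived state is '0', and for the remaining characters it is '1'.
All ingroup taxa share the derived state '1' for C1; it defines the ingroup but does not resolve relationships within it.
C2: derived state '1' in Taxon 1 and Taxon 3 only — synapomorphy for {Taxon 1, Taxon 3}.
C3: derived state '0' in Taxon 1, Taxon 3, and Taxon 9 only — synapomorphy for {Taxon 1, Taxon 3, Taxon 9}.
C4 (derived state '1') is unique to Taxon 6 (autapomorphy; uninformative for grouping).
C5: derived state '1' in Taxon 6 and Taxon 8 only — synapomorphy for {Taxon 6, Taxon 8}.
C6 groups Taxon 1 and Taxon 8, which is incompatible with the clades supported by the remaining characters; treating it as convergent (homoplasy) costs fewer steps than any alternative tree.
Only Taxon 4, Taxon 6, and Taxon 8 show the derived state '1' for C7, supporting them as a clade.
Most parsimonious ingroup topology: (((Taxon 3,Taxon 1),Taxon 9),(Taxon 4,(Taxon 6,Taxon 8))).
Changes per character on this tree: C1: 1; C2: 1; C3: 1; C4: 1; C5: 1; C6: 2; C7: 1.
Total = 8.

8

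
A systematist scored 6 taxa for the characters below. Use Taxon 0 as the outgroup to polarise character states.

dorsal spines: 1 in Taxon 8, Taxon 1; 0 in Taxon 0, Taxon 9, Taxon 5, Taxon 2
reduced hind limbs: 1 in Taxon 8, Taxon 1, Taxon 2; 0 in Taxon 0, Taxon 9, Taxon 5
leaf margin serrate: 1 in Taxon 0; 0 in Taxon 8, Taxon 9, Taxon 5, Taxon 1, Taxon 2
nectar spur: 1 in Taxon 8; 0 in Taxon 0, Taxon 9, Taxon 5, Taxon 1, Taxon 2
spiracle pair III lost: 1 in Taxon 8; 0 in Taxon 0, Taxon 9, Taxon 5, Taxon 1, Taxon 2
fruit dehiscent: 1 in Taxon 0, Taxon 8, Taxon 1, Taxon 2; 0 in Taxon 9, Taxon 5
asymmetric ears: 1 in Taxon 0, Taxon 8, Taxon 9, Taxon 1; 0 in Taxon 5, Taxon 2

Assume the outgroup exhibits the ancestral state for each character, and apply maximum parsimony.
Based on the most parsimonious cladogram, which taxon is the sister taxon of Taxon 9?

Character polarity is set by the outgroup: the derived state is whichever differs from the outgroup's state, so for leaf margin serrate, fruit dehiscent, asymmetric ears the derived state is '0', and for the remaining characters it is '1'.
dorsal spines: derived state '1' in Taxon 1 and Taxon 8 only — synapomorphy for {Taxon 1, Taxon 8}.
reduced hind limbs: derived state '1' in Taxon 1, Taxon 2, and Taxon 8 only — synapomorphy for {Taxon 1, Taxon 2, Taxon 8}.
leaf margin serrate (derived state '0') is shared by all ingroup taxa — unites the whole ingroup.
nectar spur: derived state '1' in Taxon 8 only — an autapomorphy, so it tells us nothing about relationships among taxa.
spiracle pair III lost: derived state '1' in Taxon 8 only — an autapomorphy, so it tells us nothing about relationships among taxa.
fruit dehiscent (derived state '0') is shared by Taxon 5 and Taxon 9 — a synapomorphy uniting that clade.
asymmetric ears groups Taxon 2 and Taxon 5, which is incompatible with the clades supported by the remaining characters; treating it as convergent (homoplasy) costs fewer steps than any alternative tree.
Most parsimonious ingroup topology: (((Taxon 8,Taxon 1),Taxon 2),(Taxon 9,Taxon 5)).
Taxon 9 and Taxon 5 form a cherry on this tree, so they are sister taxa.

Taxon 5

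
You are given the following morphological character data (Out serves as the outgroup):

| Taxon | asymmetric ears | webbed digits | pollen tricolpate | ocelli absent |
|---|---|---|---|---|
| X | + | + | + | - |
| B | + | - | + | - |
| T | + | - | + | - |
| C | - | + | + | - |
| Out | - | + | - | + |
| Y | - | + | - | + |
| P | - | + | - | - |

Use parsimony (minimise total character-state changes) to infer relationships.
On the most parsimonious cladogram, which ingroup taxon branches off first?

Y

Character polarity is set by the outgroup: the derived state is whichever differs from the outgroup's state, so for webbed digits, ocelli absent the derived state is '-', and for the remaining characters it is '+'.
asymmetric ears (derived state '+') is shared by B, T, and X — a synapomorphy uniting that clade.
webbed digits (derived state '-') is shared by B and T — a synapomorphy uniting that clade.
Only B, C, T, and X show the derived state '+' for pollen tricolpate, supporting them as a clade.
ocelli absent (derived state '-') is shared by B, C, P, T, and X — a synapomorphy uniting that clade.
Most parsimonious ingroup topology: ((((X,(T,B)),C),P),Y).
Y is sister to the clade containing all other ingroup taxa, so it is the earliest-diverging (most basal) ingroup lineage.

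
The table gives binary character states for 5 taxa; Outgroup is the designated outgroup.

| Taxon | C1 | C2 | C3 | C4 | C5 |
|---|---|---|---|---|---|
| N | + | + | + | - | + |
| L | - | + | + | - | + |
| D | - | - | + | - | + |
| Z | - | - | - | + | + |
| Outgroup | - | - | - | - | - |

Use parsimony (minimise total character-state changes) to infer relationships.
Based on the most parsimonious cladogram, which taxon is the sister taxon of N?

The outgroup has state '-' for every character, so '+' is the derived state throughout.
C1 (derived state '+') is unique to N (autapomorphy; uninformative for grouping).
C2 (derived state '+') is shared by L and N — a synapomorphy uniting that clade.
C3: derived state '+' in D, L, and N only — synapomorphy for {D, L, N}.
C4 (derived state '+') is unique to Z (autapomorphy; uninformative for grouping).
All ingroup taxa share the derived state '+' for C5; it defines the ingroup but does not resolve relationships within it.
Most parsimonious ingroup topology: (Z,((L,N),D)).
N and L form a cherry on this tree, so they are sister taxa.

L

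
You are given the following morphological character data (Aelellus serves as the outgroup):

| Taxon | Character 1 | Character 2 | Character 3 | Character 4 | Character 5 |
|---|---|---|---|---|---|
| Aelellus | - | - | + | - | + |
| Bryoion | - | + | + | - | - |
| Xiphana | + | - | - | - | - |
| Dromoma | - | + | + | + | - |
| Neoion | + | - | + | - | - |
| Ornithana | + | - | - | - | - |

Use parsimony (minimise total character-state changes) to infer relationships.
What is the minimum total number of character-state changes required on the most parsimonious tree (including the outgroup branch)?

Character polarity is set by the outgroup: the derived state is whichever differs from the outgroup's state, so for Character 3, Character 5 the derived state is '-', and for the remaining characters it is '+'.
Character 1 (derived state '+') is shared by Neoion, Ornithana, and Xiphana — a synapomorphy uniting that clade.
Character 2 (derived state '+') is shared by Bryoion and Dromoma — a synapomorphy uniting that clade.
Character 3: derived state '-' in Ornithana and Xiphana only — synapomorphy for {Ornithana, Xiphana}.
Character 4 (derived state '+') is unique to Dromoma (autapomorphy; uninformative for grouping).
Character 5 (derived state '-') is shared by all ingroup taxa — unites the whole ingroup.
Most parsimonious ingroup topology: ((Bryoion,Dromoma),((Xiphana,Ornithana),Neoion)).
Changes per character on this tree: Character 1: 1; Character 2: 1; Character 3: 1; Character 4: 1; Character 5: 1.
Total = 5.

5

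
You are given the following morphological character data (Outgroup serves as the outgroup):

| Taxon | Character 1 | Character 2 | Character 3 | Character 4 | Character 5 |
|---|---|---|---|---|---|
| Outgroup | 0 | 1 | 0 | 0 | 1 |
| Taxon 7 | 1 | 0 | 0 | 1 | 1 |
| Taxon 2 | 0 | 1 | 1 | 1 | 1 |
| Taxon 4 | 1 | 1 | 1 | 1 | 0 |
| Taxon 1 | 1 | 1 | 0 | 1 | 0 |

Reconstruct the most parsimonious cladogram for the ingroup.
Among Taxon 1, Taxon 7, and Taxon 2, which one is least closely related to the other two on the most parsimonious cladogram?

Character polarity is set by the outgroup: the derived state is whichever differs from the outgroup's state, so for Character 2, Character 5 the derived state is '0', and for the remaining characters it is '1'.
Only Taxon 1, Taxon 4, and Taxon 7 show the derived state '1' for Character 1, supporting them as a clade.
Character 2 (derived state '0') is unique to Taxon 7 (autapomorphy; uninformative for grouping).
Character 3 (state '1') occurs in Taxon 2 and Taxon 4 but conflicts with the nesting implied by the other characters — most parsimoniously interpreted as homoplasy.
Character 4 (derived state '1') is shared by all ingroup taxa — unites the whole ingroup.
Only Taxon 1 and Taxon 4 show the derived state '0' for Character 5, supporting them as a clade.
Most parsimonious ingroup topology: ((Taxon 7,(Taxon 4,Taxon 1)),Taxon 2).
Taxon 1 and Taxon 7 share a more recent common ancestor with each other than either does with Taxon 2, so Taxon 2 is the least closely related of the three.

Taxon 2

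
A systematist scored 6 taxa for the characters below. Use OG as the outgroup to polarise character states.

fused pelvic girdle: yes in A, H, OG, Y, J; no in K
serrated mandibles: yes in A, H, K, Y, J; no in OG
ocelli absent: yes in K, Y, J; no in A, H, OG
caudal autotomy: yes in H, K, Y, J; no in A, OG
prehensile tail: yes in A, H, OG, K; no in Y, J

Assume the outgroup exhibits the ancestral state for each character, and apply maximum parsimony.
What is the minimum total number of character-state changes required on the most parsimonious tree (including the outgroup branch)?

5

Character polarity is set by the outgroup: the derived state is whichever differs from the outgroup's state, so for fused pelvic girdle, prehensile tail the derived state is 'no', and for the remaining characters it is 'yes'.
fused pelvic girdle: derived state 'no' in K only — an autapomorphy, so it tells us nothing about relationships among taxa.
serrated mandibles (derived state 'yes') is shared by all ingroup taxa — unites the whole ingroup.
ocelli absent: derived state 'yes' in J, K, and Y only — synapomorphy for {J, K, Y}.
caudal autotomy (derived state 'yes') is shared by H, J, K, and Y — a synapomorphy uniting that clade.
Only J and Y show the derived state 'no' for prehensile tail, supporting them as a clade.
Most parsimonious ingroup topology: ((H,((Y,J),K)),A).
Changes per character on this tree: fused pelvic girdle: 1; serrated mandibles: 1; ocelli absent: 1; caudal autotomy: 1; prehensile tail: 1.
Total = 5.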